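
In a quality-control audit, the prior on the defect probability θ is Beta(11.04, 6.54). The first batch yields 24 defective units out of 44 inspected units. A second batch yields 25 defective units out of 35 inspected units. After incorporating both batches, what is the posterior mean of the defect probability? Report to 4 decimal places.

The Beta prior is conjugate to a Binomial/Bernoulli likelihood; the update adds successes to α and failures to β.
After batch 1: Beta(11.04+24, 6.54+20) = Beta(35.04, 26.54).
After batch 2: Beta(35.04+25, 26.54+10) = Beta(60.04, 36.54).
Posterior mean = α/(α+β) = 60.04/96.58 = 0.6217.

0.6217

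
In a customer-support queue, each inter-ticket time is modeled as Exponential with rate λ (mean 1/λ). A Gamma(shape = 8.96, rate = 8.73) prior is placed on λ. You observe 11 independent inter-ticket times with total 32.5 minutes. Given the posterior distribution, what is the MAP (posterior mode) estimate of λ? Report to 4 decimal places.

0.4599

With a Gamma(shape α, rate β) prior on the exponential rate λ, the posterior after n observations with total T = Σxᵢ is Gamma(α+n, β+T).
Posterior: Gamma(8.96+11, 8.73+32.5) = Gamma(19.96, 41.23).
Mode = (α−1)/β = 0.4599.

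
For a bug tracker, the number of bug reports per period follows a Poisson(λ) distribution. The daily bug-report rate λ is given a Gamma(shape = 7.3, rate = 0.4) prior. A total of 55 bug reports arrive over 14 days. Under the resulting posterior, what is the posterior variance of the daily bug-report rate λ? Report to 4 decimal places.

With a Gamma(shape α, rate β) prior, the Poisson likelihood is conjugate: the posterior is Gamma(α + ΣXᵢ, β + n).
Posterior: Gamma(α+S, β+n) = Gamma(7.3+55, 0.4+14) = Gamma(62.3, 14.4).
Var = α/β² = 62.3/14.4² = 0.3004.

0.3004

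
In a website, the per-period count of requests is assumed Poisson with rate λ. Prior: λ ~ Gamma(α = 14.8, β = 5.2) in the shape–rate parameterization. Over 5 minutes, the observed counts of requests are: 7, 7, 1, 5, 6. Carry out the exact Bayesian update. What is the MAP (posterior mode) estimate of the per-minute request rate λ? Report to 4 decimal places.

3.9020

With a Gamma(shape α, rate β) prior, the Poisson likelihood is conjugate: the posterior is Gamma(α + ΣXᵢ, β + n).
Sum of counts S = 26 over n = 5 minutes.
Posterior: Gamma(α+S, β+n) = Gamma(14.8+26, 5.2+5) = Gamma(40.8, 10.2).
Mode of Gamma(α,β) for α≥1 is (α−1)/β = 39.8/10.2 = 3.9020.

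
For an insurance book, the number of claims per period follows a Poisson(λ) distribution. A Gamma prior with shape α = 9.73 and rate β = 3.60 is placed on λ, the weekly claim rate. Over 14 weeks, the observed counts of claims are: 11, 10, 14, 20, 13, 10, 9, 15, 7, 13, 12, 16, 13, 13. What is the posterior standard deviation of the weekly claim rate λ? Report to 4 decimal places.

0.7743

With a Gamma(shape α, rate β) prior, the Poisson likelihood is conjugate: the posterior is Gamma(α + ΣXᵢ, β + n).
Sum of counts S = 176 over n = 14 weeks.
Posterior: Gamma(α+S, β+n) = Gamma(9.73+176, 3.60+14) = Gamma(185.73, 17.60).
SD = √α/β = √185.73/17.60 = 0.7743.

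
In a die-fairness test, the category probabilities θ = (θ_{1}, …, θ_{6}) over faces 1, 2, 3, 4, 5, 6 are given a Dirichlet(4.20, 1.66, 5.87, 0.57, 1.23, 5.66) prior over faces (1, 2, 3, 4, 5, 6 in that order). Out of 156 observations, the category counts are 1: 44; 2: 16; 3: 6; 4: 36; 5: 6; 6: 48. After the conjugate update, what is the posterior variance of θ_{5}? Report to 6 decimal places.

The Dirichlet prior is conjugate to the Multinomial likelihood: each posterior αⱼ = prior αⱼ + observed count nⱼ.
Posterior concentration: (48.20, 17.66, 11.87, 36.57, 7.23, 53.66), total = 175.19.
Var[θ_j] = α_j(Σα−α_j)/((Σα)²(Σα+1)) = 7.23·167.96/(175.19²·176.19) = 0.000225.

0.000225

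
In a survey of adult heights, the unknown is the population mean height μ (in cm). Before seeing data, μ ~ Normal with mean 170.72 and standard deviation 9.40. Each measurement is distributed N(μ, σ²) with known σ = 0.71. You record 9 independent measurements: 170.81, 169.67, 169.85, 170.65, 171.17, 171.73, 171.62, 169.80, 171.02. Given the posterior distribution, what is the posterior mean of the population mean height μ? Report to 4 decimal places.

For Normal data with known variance σ², a Normal(μ₀, σ₀²) prior on μ is conjugate. Posterior precision = 1/σ₀² + n/σ²; posterior mean is the precision-weighted average of μ₀ and x̄.
Σxᵢ = 170.81 + 169.67 + 169.85 + 170.65 + 171.17 + 171.73 + 171.62 + 169.80 + 171.02 = 1536.32, so n·x̄ = 1536.32.
σ₀² = 9.40² = 88.36, σ² = 0.71² = 0.5041; σ² + n·σ₀² = 0.5041 + 9·88.36 = 795.7441.
Posterior mean = (μ₀/σ₀² + n·x̄/σ²)/(1/σ₀² + n/σ²) = (σ²·μ₀ + σ₀²·n·x̄)/(σ² + n·σ₀²) = (0.5041·170.72 + 88.36·1536.32)/795.7441 = 135835.295152/795.7441 = 170.7022.

170.7022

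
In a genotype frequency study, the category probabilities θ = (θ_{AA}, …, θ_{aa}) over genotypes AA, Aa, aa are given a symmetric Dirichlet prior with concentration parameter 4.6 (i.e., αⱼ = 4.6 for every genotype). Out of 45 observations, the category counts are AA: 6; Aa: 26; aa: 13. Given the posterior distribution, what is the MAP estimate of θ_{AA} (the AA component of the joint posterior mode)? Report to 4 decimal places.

The Dirichlet prior is conjugate to the Multinomial likelihood: each posterior αⱼ = prior αⱼ + observed count nⱼ.
Posterior concentration: (10.6, 30.6, 17.6), total = 58.8.
Joint mode component: (α_{AA}−1)/(Σα−K) = 9.6/55.8 = 0.1720.

0.1720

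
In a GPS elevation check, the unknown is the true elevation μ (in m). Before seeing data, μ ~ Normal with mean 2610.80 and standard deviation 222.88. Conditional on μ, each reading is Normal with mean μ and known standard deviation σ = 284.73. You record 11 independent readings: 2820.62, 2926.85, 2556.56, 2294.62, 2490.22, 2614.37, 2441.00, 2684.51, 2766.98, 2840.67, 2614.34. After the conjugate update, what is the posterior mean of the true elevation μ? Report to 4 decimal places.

For Normal data with known variance σ², a Normal(μ₀, σ₀²) prior on μ is conjugate. Posterior precision = 1/σ₀² + n/σ²; posterior mean is the precision-weighted average of μ₀ and x̄.
Σxᵢ = 2820.62 + 2926.85 + 2556.56 + 2294.62 + 2490.22 + 2614.37 + 2441.00 + 2684.51 + 2766.98 + 2840.67 + 2614.34 = 29050.74, so n·x̄ = 29050.74.
σ₀² = 222.88² = 49675.4944, σ² = 284.73² = 81071.1729; σ² + n·σ₀² = 81071.1729 + 11·49675.4944 = 627501.6113.
Posterior mean = (μ₀/σ₀² + n·x̄/σ²)/(1/σ₀² + n/σ²) = (σ²·μ₀ + σ₀²·n·x̄)/(σ² + n·σ₀²) = (81071.1729·2610.80 + 49675.4944·29050.74)/627501.6113 = 1654770490.393176/627501.6113 = 2637.0777.

2637.0777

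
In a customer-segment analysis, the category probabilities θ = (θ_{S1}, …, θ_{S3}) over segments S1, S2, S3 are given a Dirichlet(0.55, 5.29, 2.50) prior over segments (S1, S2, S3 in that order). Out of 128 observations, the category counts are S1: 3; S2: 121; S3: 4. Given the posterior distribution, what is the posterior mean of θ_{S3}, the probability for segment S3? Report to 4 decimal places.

0.0477

The Dirichlet prior is conjugate to the Multinomial likelihood: each posterior αⱼ = prior αⱼ + observed count nⱼ.
Posterior concentration: (3.55, 126.29, 6.50), total = 136.34.
E[θ_{S3}|data] = α_{S3}/Σα = 6.50/136.34 = 0.0477.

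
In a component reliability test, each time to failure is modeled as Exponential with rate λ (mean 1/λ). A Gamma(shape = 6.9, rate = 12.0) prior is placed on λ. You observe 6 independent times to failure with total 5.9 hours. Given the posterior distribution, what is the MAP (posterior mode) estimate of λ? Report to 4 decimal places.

0.6648

With a Gamma(shape α, rate β) prior on the exponential rate λ, the posterior after n observations with total T = Σxᵢ is Gamma(α+n, β+T).
Posterior: Gamma(6.9+6, 12.0+5.9) = Gamma(12.9, 17.9).
Mode = (α−1)/β = 0.6648.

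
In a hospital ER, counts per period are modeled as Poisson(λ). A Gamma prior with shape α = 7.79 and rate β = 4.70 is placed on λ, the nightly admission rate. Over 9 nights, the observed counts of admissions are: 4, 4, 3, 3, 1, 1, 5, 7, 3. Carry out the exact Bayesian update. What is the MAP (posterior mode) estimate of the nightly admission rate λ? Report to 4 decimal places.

With a Gamma(shape α, rate β) prior, the Poisson likelihood is conjugate: the posterior is Gamma(α + ΣXᵢ, β + n).
Sum of counts S = 31 over n = 9 nights.
Posterior: Gamma(α+S, β+n) = Gamma(7.79+31, 4.70+9) = Gamma(38.79, 13.70).
Mode of Gamma(α,β) for α≥1 is (α−1)/β = 37.79/13.70 = 2.7584.

2.7584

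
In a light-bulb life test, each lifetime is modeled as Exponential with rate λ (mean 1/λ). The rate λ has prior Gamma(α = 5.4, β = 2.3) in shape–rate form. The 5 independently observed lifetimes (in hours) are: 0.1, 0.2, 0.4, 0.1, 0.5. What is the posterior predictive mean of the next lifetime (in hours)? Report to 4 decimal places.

0.3830

With a Gamma(shape α, rate β) prior on the exponential rate λ, the posterior after n observations with total T = Σxᵢ is Gamma(α+n, β+T).
Sum of observations T = 1.3 hours; n = 5.
Posterior: Gamma(5.4+5, 2.3+1.3) = Gamma(10.4, 3.6).
The predictive distribution for the next observation is Lomax; its mean is β/(α−1) = 3.6/9.4 = 0.3830.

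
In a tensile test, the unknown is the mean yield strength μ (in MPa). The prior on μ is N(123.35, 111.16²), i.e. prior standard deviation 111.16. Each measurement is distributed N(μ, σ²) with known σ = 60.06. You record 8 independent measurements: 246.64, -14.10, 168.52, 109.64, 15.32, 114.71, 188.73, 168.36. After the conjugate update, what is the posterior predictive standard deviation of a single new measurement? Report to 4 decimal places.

63.5785

For Normal data with known variance σ², a Normal(μ₀, σ₀²) prior on μ is conjugate. Posterior precision = 1/σ₀² + n/σ²; posterior mean is the precision-weighted average of μ₀ and x̄.
σ₀² = 111.16² = 12356.5456, σ² = 60.06² = 3607.2036; σ² + n·σ₀² = 3607.2036 + 8·12356.5456 = 102459.5684.
Posterior precision = 1/σ₀² + n/σ² = 1/12356.5456 + 8/3607.2036 = (σ² + n·σ₀²)/(σ₀²σ²) = 102459.5684/(12356.5456·3607.2036); posterior variance σₙ² = σ₀²σ²/(σ² + n·σ₀²) = 12356.5456·3607.2036/102459.5684 = 435.025996.
Predictive variance for one new observation = σₙ² + σ² = 12356.5456·3607.2036/102459.5684 + 3607.2036 = σ²·(σ₀² + 102459.5684)/102459.5684 = 3607.2036·114816.114/102459.5684 = 4042.229596; SD = √(3607.2036·114816.114/102459.5684) = 63.5785.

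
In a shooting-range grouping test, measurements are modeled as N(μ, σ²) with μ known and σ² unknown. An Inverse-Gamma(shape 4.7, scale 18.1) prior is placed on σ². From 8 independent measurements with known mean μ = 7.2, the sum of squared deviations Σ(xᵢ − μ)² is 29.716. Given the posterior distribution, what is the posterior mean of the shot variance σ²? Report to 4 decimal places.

4.2803

With known mean μ and an Inverse-Gamma(α, β) prior on σ², the Normal likelihood is conjugate: posterior is Inv-Gamma(α + n/2, β + Σ(xᵢ−μ)²/2).
Posterior: Inv-Gamma(4.7 + 8/2, 18.1 + 29.716/2) = Inv-Gamma(8.70, 32.9580).
E[σ²|data] = β/(α−1) = 32.9580/7.70 = 4.2803.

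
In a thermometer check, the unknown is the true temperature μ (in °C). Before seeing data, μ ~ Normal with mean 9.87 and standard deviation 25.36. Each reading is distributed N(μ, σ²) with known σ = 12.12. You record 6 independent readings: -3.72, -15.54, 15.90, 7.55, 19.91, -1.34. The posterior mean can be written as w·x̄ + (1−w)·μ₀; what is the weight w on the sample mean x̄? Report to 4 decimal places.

0.9633

For Normal data with known variance σ², a Normal(μ₀, σ₀²) prior on μ is conjugate. Posterior precision = 1/σ₀² + n/σ²; posterior mean is the precision-weighted average of μ₀ and x̄.
σ₀² = 25.36² = 643.1296, σ² = 12.12² = 146.8944. Prior precision 1/σ₀² = 1/643.1296; data precision n/σ² = 6/146.8944.
w = (n/σ²)/(1/σ₀² + n/σ²) = n·σ₀²/(σ² + n·σ₀²) = 6·643.1296/(146.8944 + 6·643.1296) = 3858.7776/4005.672 = 0.9633.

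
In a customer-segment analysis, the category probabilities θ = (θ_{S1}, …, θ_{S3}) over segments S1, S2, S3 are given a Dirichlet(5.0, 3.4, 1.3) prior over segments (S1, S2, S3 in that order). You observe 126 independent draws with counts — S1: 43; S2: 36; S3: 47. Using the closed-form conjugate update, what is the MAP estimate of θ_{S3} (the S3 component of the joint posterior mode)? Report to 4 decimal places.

0.3564

The Dirichlet prior is conjugate to the Multinomial likelihood: each posterior αⱼ = prior αⱼ + observed count nⱼ.
Posterior concentration: (48.0, 39.4, 48.3), total = 135.7.
Joint mode component: (α_{S3}−1)/(Σα−K) = 47.3/132.7 = 0.3564.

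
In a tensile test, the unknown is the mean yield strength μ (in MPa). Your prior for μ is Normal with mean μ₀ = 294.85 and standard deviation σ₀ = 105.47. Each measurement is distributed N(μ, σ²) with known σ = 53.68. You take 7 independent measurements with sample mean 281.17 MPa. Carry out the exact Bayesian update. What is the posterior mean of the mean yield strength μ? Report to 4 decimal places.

281.6582

For Normal data with known variance σ², a Normal(μ₀, σ₀²) prior on μ is conjugate. Posterior precision = 1/σ₀² + n/σ²; posterior mean is the precision-weighted average of μ₀ and x̄.
n·x̄ = 7·281.17 = 1968.19.
σ₀² = 105.47² = 11123.9209, σ² = 53.68² = 2881.5424; σ² + n·σ₀² = 2881.5424 + 7·11123.9209 = 80748.9887.
Posterior mean = (μ₀/σ₀² + n·x̄/σ²)/(1/σ₀² + n/σ²) = (σ²·μ₀ + σ₀²·n·x̄)/(σ² + n·σ₀²) = (2881.5424·294.85 + 11123.9209·1968.19)/80748.9887 = 22743612.652811/80748.9887 = 281.6582.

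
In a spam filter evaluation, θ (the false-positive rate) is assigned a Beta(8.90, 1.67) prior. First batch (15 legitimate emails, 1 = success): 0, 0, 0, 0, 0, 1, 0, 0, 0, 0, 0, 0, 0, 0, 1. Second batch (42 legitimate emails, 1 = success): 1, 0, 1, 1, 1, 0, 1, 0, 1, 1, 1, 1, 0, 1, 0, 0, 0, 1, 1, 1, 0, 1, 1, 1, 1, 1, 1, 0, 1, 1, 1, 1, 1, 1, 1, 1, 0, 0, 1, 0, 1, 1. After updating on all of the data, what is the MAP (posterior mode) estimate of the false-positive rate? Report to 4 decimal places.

0.6085

The Beta prior is conjugate to a Binomial/Bernoulli likelihood; the update adds successes to α and failures to β.
After batch 1: Beta(8.90+2, 1.67+13) = Beta(10.90, 14.67).
After batch 2: Beta(10.90+30, 14.67+12) = Beta(40.90, 26.67).
Mode of Beta(a,b) for a,b>1 is (a−1)/(a+b−2) = 39.90/65.57 = 0.6085.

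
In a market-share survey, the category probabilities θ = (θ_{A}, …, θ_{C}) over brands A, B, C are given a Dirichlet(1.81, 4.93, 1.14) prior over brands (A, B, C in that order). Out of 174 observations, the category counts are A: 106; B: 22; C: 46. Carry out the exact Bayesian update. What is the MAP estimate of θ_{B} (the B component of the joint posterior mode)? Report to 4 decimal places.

The Dirichlet prior is conjugate to the Multinomial likelihood: each posterior αⱼ = prior αⱼ + observed count nⱼ.
Posterior concentration: (107.81, 26.93, 47.14), total = 181.88.
Joint mode component: (α_{B}−1)/(Σα−K) = 25.93/178.88 = 0.1450.

0.1450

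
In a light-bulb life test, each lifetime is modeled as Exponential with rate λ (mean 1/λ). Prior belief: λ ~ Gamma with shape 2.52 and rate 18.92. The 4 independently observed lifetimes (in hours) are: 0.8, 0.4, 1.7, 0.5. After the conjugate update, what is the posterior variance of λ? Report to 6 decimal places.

0.013088

With a Gamma(shape α, rate β) prior on the exponential rate λ, the posterior after n observations with total T = Σxᵢ is Gamma(α+n, β+T).
Sum of observations T = 3.4 hours; n = 4.
Posterior: Gamma(2.52+4, 18.92+3.4) = Gamma(6.52, 22.32).
Var = α/β² = 0.013088.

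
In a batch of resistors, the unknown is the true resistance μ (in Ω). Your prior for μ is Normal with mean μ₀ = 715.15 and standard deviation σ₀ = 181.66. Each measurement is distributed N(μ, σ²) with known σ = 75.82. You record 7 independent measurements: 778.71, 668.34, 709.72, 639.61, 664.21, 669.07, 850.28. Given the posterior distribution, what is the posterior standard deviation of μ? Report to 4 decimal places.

28.3072

For Normal data with known variance σ², a Normal(μ₀, σ₀²) prior on μ is conjugate. Posterior precision = 1/σ₀² + n/σ²; posterior mean is the precision-weighted average of μ₀ and x̄.
σ₀² = 181.66² = 33000.3556, σ² = 75.82² = 5748.6724; σ² + n·σ₀² = 5748.6724 + 7·33000.3556 = 236751.1616.
Posterior precision = 1/σ₀² + n/σ² = 1/33000.3556 + 7/5748.6724 = (σ² + n·σ₀²)/(σ₀²σ²) = 236751.1616/(33000.3556·5748.6724); posterior variance σₙ² = σ₀²σ²/(σ² + n·σ₀²) = 33000.3556·5748.6724/236751.1616 = 801.298005.
Posterior SD = √σₙ² = √(33000.3556·5748.6724/236751.1616) = 28.3072.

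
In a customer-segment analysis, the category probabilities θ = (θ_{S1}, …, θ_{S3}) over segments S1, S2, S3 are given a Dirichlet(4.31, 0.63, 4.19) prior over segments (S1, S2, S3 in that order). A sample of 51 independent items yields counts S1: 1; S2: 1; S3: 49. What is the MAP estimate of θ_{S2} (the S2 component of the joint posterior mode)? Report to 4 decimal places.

0.0110

The Dirichlet prior is conjugate to the Multinomial likelihood: each posterior αⱼ = prior αⱼ + observed count nⱼ.
Posterior concentration: (5.31, 1.63, 53.19), total = 60.13.
Joint mode component: (α_{S2}−1)/(Σα−K) = 0.63/57.13 = 0.0110.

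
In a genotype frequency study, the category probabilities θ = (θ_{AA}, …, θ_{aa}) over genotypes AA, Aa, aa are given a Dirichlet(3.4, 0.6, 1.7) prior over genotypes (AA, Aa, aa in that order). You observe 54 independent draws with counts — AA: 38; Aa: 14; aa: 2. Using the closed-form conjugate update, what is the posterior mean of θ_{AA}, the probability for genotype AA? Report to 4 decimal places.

The Dirichlet prior is conjugate to the Multinomial likelihood: each posterior αⱼ = prior αⱼ + observed count nⱼ.
Posterior concentration: (41.4, 14.6, 3.7), total = 59.7.
E[θ_{AA}|data] = α_{AA}/Σα = 41.4/59.7 = 0.6935.

0.6935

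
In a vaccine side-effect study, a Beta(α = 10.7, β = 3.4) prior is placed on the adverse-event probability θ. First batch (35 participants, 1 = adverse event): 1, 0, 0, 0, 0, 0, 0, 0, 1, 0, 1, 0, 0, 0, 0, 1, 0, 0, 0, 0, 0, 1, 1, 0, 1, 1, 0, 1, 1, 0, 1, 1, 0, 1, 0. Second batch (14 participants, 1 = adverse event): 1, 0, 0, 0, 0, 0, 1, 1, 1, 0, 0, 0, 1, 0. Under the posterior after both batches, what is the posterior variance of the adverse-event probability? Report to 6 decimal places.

The Beta prior is conjugate to a Binomial/Bernoulli likelihood; the update adds successes to α and failures to β.
After batch 1: Beta(10.7+13, 3.4+22) = Beta(23.7, 25.4).
After batch 2: Beta(23.7+5, 25.4+9) = Beta(28.7, 34.4).
Var = αβ/((α+β)²(α+β+1)) = 28.7·34.4/(63.1²·64.1) = 0.003868.

0.003868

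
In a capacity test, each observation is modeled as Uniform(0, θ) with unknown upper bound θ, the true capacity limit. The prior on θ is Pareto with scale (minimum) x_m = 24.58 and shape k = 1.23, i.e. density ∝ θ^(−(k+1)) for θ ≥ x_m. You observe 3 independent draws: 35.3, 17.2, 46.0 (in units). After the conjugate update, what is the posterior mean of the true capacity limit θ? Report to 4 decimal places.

60.2415

A Pareto(scale x_m, shape k) prior on the upper bound θ of Uniform(0, θ) is conjugate: posterior is Pareto(max(x_m, max xᵢ), k + n).
Sample maximum = 46.0; prior scale x_m = 24.58 → posterior scale = max = 46.00.
Posterior shape = 1.23 + 3 = 4.23.
E[θ|data] = k·x_m/(k−1) = 4.23·46.00/3.23 = 60.2415.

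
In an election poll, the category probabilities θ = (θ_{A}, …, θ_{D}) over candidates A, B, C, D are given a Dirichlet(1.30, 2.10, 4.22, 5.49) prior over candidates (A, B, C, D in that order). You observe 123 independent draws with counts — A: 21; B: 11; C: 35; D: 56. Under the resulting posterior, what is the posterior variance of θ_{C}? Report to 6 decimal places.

The Dirichlet prior is conjugate to the Multinomial likelihood: each posterior αⱼ = prior αⱼ + observed count nⱼ.
Posterior concentration: (22.30, 13.10, 39.22, 61.49), total = 136.11.
Var[θ_j] = α_j(Σα−α_j)/((Σα)²(Σα+1)) = 39.22·96.89/(136.11²·137.11) = 0.001496.

0.001496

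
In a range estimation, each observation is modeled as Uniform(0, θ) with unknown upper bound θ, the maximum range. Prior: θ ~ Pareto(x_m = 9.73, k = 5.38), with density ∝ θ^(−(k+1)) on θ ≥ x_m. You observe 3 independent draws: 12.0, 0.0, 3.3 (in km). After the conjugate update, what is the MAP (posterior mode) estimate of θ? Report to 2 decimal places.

12.00

A Pareto(scale x_m, shape k) prior on the upper bound θ of Uniform(0, θ) is conjugate: posterior is Pareto(max(x_m, max xᵢ), k + n).
Sample maximum = 12.0; prior scale x_m = 9.73 → posterior scale = max = 12.00.
Posterior shape = 5.38 + 3 = 8.38.
The Pareto density is decreasing on [x_m, ∞), so the mode is x_m = 12.00.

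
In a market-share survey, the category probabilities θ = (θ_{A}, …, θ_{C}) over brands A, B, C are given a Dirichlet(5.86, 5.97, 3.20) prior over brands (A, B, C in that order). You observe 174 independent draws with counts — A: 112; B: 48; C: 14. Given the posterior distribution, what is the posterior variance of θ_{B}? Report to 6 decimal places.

0.001073

The Dirichlet prior is conjugate to the Multinomial likelihood: each posterior αⱼ = prior αⱼ + observed count nⱼ.
Posterior concentration: (117.86, 53.97, 17.20), total = 189.03.
Var[θ_j] = α_j(Σα−α_j)/((Σα)²(Σα+1)) = 53.97·135.06/(189.03²·190.03) = 0.001073.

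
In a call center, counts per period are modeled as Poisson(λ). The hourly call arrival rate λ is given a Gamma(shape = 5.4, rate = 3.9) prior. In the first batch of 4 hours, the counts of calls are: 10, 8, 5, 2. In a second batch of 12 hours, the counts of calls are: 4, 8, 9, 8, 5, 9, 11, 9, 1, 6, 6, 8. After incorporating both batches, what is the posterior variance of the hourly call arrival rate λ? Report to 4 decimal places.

With a Gamma(shape α, rate β) prior, the Poisson likelihood is conjugate: the posterior is Gamma(α + ΣXᵢ, β + n).
Batch 1: sum of counts S = 25 over n = 4 hours.
After batch 1: Gamma(α+S, β+n) = Gamma(5.4+25, 3.9+4) = Gamma(30.4, 7.9).
Batch 2: sum of counts S = 84 over n = 12 hours.
After batch 2: Gamma(α+S, β+n) = Gamma(30.4+84, 7.9+12) = Gamma(114.4, 19.9).
Var = α/β² = 114.4/19.9² = 0.2889.

0.2889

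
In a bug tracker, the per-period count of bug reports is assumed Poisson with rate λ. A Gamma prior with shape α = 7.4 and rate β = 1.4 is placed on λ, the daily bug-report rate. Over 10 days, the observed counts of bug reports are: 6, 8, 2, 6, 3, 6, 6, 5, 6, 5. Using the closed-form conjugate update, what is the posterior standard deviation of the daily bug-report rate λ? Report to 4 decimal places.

0.6817

With a Gamma(shape α, rate β) prior, the Poisson likelihood is conjugate: the posterior is Gamma(α + ΣXᵢ, β + n).
Sum of counts S = 53 over n = 10 days.
Posterior: Gamma(α+S, β+n) = Gamma(7.4+53, 1.4+10) = Gamma(60.4, 11.4).
SD = √α/β = √60.4/11.4 = 0.6817.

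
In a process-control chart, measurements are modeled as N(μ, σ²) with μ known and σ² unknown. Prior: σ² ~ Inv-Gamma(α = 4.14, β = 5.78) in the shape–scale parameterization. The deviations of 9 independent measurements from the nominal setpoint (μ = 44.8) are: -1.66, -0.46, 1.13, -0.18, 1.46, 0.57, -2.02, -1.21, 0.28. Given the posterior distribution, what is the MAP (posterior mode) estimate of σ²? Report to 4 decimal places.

With known mean μ and an Inverse-Gamma(α, β) prior on σ², the Normal likelihood is conjugate: posterior is Inv-Gamma(α + n/2, β + Σ(xᵢ−μ)²/2).
Σ(xᵢ−μ)² = (-1.66)² + (-0.46)² + (1.13)² + (-0.18)² + (1.46)² + (0.57)² + (-2.02)² + (-1.21)² + (0.28)² = 12.3559.
Posterior: Inv-Gamma(4.14 + 9/2, 5.78 + 12.3559/2) = Inv-Gamma(8.64, 11.95795).
Mode = β/(α+1) = 11.95795/9.64 = 1.2405.

1.2405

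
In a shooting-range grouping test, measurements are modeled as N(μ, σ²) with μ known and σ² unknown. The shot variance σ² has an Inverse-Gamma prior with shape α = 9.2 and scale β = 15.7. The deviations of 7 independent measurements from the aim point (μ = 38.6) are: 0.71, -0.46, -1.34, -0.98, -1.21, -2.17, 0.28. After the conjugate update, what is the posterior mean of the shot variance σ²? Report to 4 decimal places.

With known mean μ and an Inverse-Gamma(α, β) prior on σ², the Normal likelihood is conjugate: posterior is Inv-Gamma(α + n/2, β + Σ(xᵢ−μ)²/2).
Σ(xᵢ−μ)² = (0.71)² + (-0.46)² + (-1.34)² + (-0.98)² + (-1.21)² + (-2.17)² + (0.28)² = 9.7231.
Posterior: Inv-Gamma(9.2 + 7/2, 15.7 + 9.7231/2) = Inv-Gamma(12.70, 20.56155).
E[σ²|data] = β/(α−1) = 20.56155/11.70 = 1.7574.

1.7574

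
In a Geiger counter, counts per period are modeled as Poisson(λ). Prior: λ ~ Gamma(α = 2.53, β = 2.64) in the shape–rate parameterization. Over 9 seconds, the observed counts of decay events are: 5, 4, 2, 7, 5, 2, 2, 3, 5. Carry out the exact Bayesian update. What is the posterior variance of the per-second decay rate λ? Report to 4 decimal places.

0.2770

With a Gamma(shape α, rate β) prior, the Poisson likelihood is conjugate: the posterior is Gamma(α + ΣXᵢ, β + n).
Sum of counts S = 35 over n = 9 seconds.
Posterior: Gamma(α+S, β+n) = Gamma(2.53+35, 2.64+9) = Gamma(37.53, 11.64).
Var = α/β² = 37.53/11.64² = 0.2770.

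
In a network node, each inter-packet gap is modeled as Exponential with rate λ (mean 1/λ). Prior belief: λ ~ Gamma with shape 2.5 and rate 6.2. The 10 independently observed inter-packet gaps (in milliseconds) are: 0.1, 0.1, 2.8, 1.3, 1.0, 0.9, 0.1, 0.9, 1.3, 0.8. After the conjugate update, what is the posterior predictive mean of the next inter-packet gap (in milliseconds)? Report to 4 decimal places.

With a Gamma(shape α, rate β) prior on the exponential rate λ, the posterior after n observations with total T = Σxᵢ is Gamma(α+n, β+T).
Sum of observations T = 9.3 milliseconds; n = 10.
Posterior: Gamma(2.5+10, 6.2+9.3) = Gamma(12.5, 15.5).
The predictive distribution for the next observation is Lomax; its mean is β/(α−1) = 15.5/11.5 = 1.3478.

1.3478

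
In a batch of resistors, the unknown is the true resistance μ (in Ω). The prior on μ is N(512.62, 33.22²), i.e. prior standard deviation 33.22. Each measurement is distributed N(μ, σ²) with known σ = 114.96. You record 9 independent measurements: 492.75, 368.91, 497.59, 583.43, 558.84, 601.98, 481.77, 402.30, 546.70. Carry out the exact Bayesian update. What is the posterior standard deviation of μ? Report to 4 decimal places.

For Normal data with known variance σ², a Normal(μ₀, σ₀²) prior on μ is conjugate. Posterior precision = 1/σ₀² + n/σ²; posterior mean is the precision-weighted average of μ₀ and x̄.
σ₀² = 33.22² = 1103.5684, σ² = 114.96² = 13215.8016; σ² + n·σ₀² = 13215.8016 + 9·1103.5684 = 23147.9172.
Posterior precision = 1/σ₀² + n/σ² = 1/1103.5684 + 9/13215.8016 = (σ² + n·σ₀²)/(σ₀²σ²) = 23147.9172/(1103.5684·13215.8016); posterior variance σₙ² = σ₀²σ²/(σ² + n·σ₀²) = 1103.5684·13215.8016/23147.9172 = 630.058458.
Posterior SD = √σₙ² = √(1103.5684·13215.8016/23147.9172) = 25.1010.

25.1010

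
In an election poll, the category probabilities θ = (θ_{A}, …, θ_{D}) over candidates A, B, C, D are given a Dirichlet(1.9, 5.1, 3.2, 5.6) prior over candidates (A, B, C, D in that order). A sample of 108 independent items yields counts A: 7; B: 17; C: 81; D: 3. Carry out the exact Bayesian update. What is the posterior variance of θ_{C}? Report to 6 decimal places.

0.001743

The Dirichlet prior is conjugate to the Multinomial likelihood: each posterior αⱼ = prior αⱼ + observed count nⱼ.
Posterior concentration: (8.9, 22.1, 84.2, 8.6), total = 123.8.
Var[θ_j] = α_j(Σα−α_j)/((Σα)²(Σα+1)) = 84.2·39.6/(123.8²·124.8) = 0.001743.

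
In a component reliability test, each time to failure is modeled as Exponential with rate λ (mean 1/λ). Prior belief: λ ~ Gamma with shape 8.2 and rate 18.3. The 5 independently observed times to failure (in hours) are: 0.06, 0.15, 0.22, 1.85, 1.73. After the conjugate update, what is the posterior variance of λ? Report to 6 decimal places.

With a Gamma(shape α, rate β) prior on the exponential rate λ, the posterior after n observations with total T = Σxᵢ is Gamma(α+n, β+T).
Sum of observations T = 4.01 hours; n = 5.
Posterior: Gamma(8.2+5, 18.3+4.01) = Gamma(13.2, 22.31).
Var = α/β² = 0.026520.

0.026520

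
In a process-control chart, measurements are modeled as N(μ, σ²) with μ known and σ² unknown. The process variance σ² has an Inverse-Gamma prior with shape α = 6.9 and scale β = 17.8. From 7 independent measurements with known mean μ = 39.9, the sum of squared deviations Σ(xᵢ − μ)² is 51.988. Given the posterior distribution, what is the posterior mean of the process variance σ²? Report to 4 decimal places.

4.6589

With known mean μ and an Inverse-Gamma(α, β) prior on σ², the Normal likelihood is conjugate: posterior is Inv-Gamma(α + n/2, β + Σ(xᵢ−μ)²/2).
Posterior: Inv-Gamma(6.9 + 7/2, 17.8 + 51.988/2) = Inv-Gamma(10.40, 43.7940).
E[σ²|data] = β/(α−1) = 43.7940/9.40 = 4.6589.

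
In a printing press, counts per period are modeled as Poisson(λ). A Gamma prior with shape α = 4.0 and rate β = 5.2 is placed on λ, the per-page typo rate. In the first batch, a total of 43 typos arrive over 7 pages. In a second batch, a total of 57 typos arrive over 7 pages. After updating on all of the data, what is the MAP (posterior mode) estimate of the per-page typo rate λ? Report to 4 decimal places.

5.3646

With a Gamma(shape α, rate β) prior, the Poisson likelihood is conjugate: the posterior is Gamma(α + ΣXᵢ, β + n).
After batch 1: Gamma(α+S, β+n) = Gamma(4.0+43, 5.2+7) = Gamma(47.0, 12.2).
After batch 2: Gamma(α+S, β+n) = Gamma(47.0+57, 12.2+7) = Gamma(104.0, 19.2).
Mode of Gamma(α,β) for α≥1 is (α−1)/β = 103.0/19.2 = 5.3646.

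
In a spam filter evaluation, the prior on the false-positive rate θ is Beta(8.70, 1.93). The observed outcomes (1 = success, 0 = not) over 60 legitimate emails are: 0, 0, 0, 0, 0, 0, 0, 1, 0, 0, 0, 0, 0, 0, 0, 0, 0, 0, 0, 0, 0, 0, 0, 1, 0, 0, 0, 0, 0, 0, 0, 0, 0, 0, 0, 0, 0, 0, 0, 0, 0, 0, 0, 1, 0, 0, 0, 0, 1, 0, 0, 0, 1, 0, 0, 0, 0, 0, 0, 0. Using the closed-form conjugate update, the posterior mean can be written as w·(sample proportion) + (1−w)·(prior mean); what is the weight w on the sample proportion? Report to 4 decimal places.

0.8495

The Beta prior is conjugate to a Binomial/Bernoulli likelihood; the update adds successes to α and failures to β.
Posterior mean = (α₀+k)/(α₀+β₀+n) = [n/(α₀+β₀+n)]·(k/n) + [(α₀+β₀)/(α₀+β₀+n)]·α₀/(α₀+β₀), so only n and the prior enter the weight.
The weight on the data is w = n/(α₀+β₀+n) = 60/(8.70+1.93+60) = 60/70.63 = 0.8495.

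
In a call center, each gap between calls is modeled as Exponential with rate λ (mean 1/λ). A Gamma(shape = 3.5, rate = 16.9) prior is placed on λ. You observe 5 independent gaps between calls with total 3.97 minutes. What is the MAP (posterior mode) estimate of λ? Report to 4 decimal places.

With a Gamma(shape α, rate β) prior on the exponential rate λ, the posterior after n observations with total T = Σxᵢ is Gamma(α+n, β+T).
Posterior: Gamma(3.5+5, 16.9+3.97) = Gamma(8.5, 20.87).
Mode = (α−1)/β = 0.3594.

0.3594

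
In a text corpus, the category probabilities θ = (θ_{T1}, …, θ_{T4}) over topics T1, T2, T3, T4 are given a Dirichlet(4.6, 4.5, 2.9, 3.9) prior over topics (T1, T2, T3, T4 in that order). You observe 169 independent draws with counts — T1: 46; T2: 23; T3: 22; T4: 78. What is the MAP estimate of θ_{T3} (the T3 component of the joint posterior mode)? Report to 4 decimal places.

0.1321

The Dirichlet prior is conjugate to the Multinomial likelihood: each posterior αⱼ = prior αⱼ + observed count nⱼ.
Posterior concentration: (50.6, 27.5, 24.9, 81.9), total = 184.9.
Joint mode component: (α_{T3}−1)/(Σα−K) = 23.9/180.9 = 0.1321.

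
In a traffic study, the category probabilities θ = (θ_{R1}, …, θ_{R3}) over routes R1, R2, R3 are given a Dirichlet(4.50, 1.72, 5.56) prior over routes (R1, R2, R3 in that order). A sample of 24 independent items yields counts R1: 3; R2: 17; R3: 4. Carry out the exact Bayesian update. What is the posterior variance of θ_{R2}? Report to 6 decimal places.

0.006783

The Dirichlet prior is conjugate to the Multinomial likelihood: each posterior αⱼ = prior αⱼ + observed count nⱼ.
Posterior concentration: (7.50, 18.72, 9.56), total = 35.78.
Var[θ_j] = α_j(Σα−α_j)/((Σα)²(Σα+1)) = 18.72·17.06/(35.78²·36.78) = 0.006783.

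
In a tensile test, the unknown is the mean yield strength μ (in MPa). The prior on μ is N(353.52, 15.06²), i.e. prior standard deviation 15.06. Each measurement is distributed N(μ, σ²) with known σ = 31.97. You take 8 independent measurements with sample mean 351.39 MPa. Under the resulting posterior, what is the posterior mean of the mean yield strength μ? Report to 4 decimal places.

For Normal data with known variance σ², a Normal(μ₀, σ₀²) prior on μ is conjugate. Posterior precision = 1/σ₀² + n/σ²; posterior mean is the precision-weighted average of μ₀ and x̄.
n·x̄ = 8·351.39 = 2811.12.
σ₀² = 15.06² = 226.8036, σ² = 31.97² = 1022.0809; σ² + n·σ₀² = 1022.0809 + 8·226.8036 = 2836.5097.
Posterior mean = (μ₀/σ₀² + n·x̄/σ²)/(1/σ₀² + n/σ²) = (σ²·μ₀ + σ₀²·n·x̄)/(σ² + n·σ₀²) = (1022.0809·353.52 + 226.8036·2811.12)/2836.5097 = 998898.1758/2836.5097 = 352.1575.

352.1575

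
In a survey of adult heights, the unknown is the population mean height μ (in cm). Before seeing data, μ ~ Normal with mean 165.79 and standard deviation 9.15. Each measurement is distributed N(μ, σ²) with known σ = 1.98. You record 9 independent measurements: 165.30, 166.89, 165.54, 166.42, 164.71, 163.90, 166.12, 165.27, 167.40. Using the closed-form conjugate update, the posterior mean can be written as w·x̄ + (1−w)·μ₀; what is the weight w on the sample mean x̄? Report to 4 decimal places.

For Normal data with known variance σ², a Normal(μ₀, σ₀²) prior on μ is conjugate. Posterior precision = 1/σ₀² + n/σ²; posterior mean is the precision-weighted average of μ₀ and x̄.
σ₀² = 9.15² = 83.7225, σ² = 1.98² = 3.9204. Prior precision 1/σ₀² = 1/83.7225; data precision n/σ² = 9/3.9204.
w = (n/σ²)/(1/σ₀² + n/σ²) = n·σ₀²/(σ² + n·σ₀²) = 9·83.7225/(3.9204 + 9·83.7225) = 753.5025/757.4229 = 0.9948.

0.9948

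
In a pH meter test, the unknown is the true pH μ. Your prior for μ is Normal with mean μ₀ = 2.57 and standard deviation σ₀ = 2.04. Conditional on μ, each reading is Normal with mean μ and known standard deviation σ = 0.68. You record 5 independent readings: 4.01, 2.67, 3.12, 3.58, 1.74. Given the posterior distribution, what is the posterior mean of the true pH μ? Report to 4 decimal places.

3.0141

For Normal data with known variance σ², a Normal(μ₀, σ₀²) prior on μ is conjugate. Posterior precision = 1/σ₀² + n/σ²; posterior mean is the precision-weighted average of μ₀ and x̄.
Σxᵢ = 4.01 + 2.67 + 3.12 + 3.58 + 1.74 = 15.12, so n·x̄ = 15.12.
σ₀² = 2.04² = 4.1616, σ² = 0.68² = 0.4624; σ² + n·σ₀² = 0.4624 + 5·4.1616 = 21.2704.
Posterior mean = (μ₀/σ₀² + n·x̄/σ²)/(1/σ₀² + n/σ²) = (σ²·μ₀ + σ₀²·n·x̄)/(σ² + n·σ₀²) = (0.4624·2.57 + 4.1616·15.12)/21.2704 = 64.11176/21.2704 = 3.0141.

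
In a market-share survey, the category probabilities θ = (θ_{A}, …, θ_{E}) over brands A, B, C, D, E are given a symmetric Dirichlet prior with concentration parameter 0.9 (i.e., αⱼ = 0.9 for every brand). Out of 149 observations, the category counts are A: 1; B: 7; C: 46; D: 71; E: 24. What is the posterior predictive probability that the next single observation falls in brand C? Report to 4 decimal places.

The Dirichlet prior is conjugate to the Multinomial likelihood: each posterior αⱼ = prior αⱼ + observed count nⱼ.
Posterior concentration: (1.9, 7.9, 46.9, 71.9, 24.9), total = 153.5.
P(next = C | data) = α_{C}/Σα = 0.3055.

0.3055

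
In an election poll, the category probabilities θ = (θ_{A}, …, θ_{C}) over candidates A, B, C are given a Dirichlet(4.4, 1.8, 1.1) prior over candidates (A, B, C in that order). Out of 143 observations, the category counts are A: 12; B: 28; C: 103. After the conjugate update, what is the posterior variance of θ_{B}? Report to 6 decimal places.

The Dirichlet prior is conjugate to the Multinomial likelihood: each posterior αⱼ = prior αⱼ + observed count nⱼ.
Posterior concentration: (16.4, 29.8, 104.1), total = 150.3.
Var[θ_j] = α_j(Σα−α_j)/((Σα)²(Σα+1)) = 29.8·120.5/(150.3²·151.3) = 0.001051.

0.001051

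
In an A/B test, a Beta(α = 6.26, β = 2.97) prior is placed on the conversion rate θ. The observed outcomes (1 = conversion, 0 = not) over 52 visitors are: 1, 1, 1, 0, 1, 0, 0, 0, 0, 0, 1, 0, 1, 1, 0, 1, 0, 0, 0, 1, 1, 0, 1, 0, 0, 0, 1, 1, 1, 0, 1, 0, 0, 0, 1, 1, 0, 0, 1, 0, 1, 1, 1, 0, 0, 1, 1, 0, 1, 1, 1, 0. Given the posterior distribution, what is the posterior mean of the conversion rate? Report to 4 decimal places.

0.5269

The Beta prior is conjugate to a Binomial/Bernoulli likelihood; the update adds successes to α and failures to β.
Posterior: Beta(α+k, β+n−k) = Beta(6.26+26, 2.97+26) = Beta(32.26, 28.97).
Posterior mean = α/(α+β) = 32.26/61.23 = 0.5269.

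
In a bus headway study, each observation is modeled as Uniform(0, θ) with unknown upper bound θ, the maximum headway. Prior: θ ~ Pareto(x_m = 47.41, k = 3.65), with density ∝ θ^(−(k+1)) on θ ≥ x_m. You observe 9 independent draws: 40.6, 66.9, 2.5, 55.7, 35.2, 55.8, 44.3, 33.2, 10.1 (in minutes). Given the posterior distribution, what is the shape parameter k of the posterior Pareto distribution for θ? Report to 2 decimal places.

12.65

A Pareto(scale x_m, shape k) prior on the upper bound θ of Uniform(0, θ) is conjugate: posterior is Pareto(max(x_m, max xᵢ), k + n).
Sample maximum = 66.9; prior scale x_m = 47.41 → posterior scale = max = 66.90.
Posterior shape = 3.65 + 9 = 12.65.
Posterior shape k = 12.65.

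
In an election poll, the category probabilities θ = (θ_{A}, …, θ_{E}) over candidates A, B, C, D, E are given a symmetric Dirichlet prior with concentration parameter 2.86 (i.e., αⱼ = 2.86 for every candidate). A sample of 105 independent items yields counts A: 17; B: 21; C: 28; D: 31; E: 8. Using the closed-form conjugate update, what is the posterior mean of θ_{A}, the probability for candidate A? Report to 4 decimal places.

0.1665

The Dirichlet prior is conjugate to the Multinomial likelihood: each posterior αⱼ = prior αⱼ + observed count nⱼ.
Posterior concentration: (19.86, 23.86, 30.86, 33.86, 10.86), total = 119.30.
E[θ_{A}|data] = α_{A}/Σα = 19.86/119.30 = 0.1665.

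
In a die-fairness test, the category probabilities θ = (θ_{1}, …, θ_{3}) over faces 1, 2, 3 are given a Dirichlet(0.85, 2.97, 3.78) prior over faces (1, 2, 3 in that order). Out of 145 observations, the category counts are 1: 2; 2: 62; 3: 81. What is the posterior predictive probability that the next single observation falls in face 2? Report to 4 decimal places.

The Dirichlet prior is conjugate to the Multinomial likelihood: each posterior αⱼ = prior αⱼ + observed count nⱼ.
Posterior concentration: (2.85, 64.97, 84.78), total = 152.60.
P(next = 2 | data) = α_{2}/Σα = 0.4258.

0.4258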